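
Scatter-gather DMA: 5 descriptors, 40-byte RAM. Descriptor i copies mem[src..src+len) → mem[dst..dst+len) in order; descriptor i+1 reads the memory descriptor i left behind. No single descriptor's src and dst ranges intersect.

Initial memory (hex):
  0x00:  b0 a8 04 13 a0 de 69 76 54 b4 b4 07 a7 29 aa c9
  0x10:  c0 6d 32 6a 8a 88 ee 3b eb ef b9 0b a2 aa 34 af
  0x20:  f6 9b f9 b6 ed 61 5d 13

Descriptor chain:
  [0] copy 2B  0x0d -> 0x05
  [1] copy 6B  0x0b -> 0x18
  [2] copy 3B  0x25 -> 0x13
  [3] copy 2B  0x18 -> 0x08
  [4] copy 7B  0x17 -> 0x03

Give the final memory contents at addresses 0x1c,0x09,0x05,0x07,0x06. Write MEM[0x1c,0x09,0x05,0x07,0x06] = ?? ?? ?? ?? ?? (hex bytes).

[0] 0x0d->0x05 len=2 : 29 aa
[1] 0x0b->0x18 len=6 : 07 a7 29 aa c9 c0
[2] 0x25->0x13 len=3 : 61 5d 13
[3] 0x18->0x08 len=2 : 07 a7
[4] 0x17->0x03 len=7 : 3b 07 a7 29 aa c9 c0
query mem[0x1c]=0xc9, mem[0x09]=0xc0, mem[0x05]=0xa7, mem[0x07]=0xaa, mem[0x06]=0x29

MEM[0x1c,0x09,0x05,0x07,0x06] = c9 c0 a7 aa 29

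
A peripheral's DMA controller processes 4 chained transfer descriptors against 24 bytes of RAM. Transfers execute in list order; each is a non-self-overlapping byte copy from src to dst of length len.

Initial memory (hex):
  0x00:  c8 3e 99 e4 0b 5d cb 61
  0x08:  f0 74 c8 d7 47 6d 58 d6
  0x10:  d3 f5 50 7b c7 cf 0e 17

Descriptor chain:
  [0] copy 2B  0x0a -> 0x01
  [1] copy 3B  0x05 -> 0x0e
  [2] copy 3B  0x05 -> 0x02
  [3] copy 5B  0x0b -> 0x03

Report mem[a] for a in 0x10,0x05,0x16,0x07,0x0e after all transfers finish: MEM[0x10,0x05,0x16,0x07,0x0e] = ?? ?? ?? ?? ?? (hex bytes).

#0 dst[0x01+2] := {0xc8,0xd7}
#1 dst[0x0e+3] := {0x5d,0xcb,0x61}
#2 dst[0x02+3] := {0x5d,0xcb,0x61}
#3 dst[0x03+5] := {0xd7,0x47,0x6d,0x5d,0xcb}
query mem[0x10]=0x61, mem[0x05]=0x6d, mem[0x16]=0x0e, mem[0x07]=0xcb, mem[0x0e]=0x5d

MEM[0x10,0x05,0x16,0x07,0x0e] = 61 6d 0e cb 5d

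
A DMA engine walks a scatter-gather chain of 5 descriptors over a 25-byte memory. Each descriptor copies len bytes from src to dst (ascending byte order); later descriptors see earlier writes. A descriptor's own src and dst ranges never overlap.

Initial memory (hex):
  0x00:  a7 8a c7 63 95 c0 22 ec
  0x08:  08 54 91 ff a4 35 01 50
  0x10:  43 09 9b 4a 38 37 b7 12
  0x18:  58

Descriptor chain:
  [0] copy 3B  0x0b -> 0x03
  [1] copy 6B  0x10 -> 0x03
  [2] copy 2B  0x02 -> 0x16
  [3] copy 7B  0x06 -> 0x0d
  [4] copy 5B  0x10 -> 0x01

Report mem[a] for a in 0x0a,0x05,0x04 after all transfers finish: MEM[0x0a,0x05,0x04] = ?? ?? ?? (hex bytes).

[0] 0x0b->0x03 len=3 : ff a4 35
[1] 0x10->0x03 len=6 : 43 09 9b 4a 38 37
[2] 0x02->0x16 len=2 : c7 43
[3] 0x06->0x0d len=7 : 4a 38 37 54 91 ff a4
[4] 0x10->0x01 len=5 : 54 91 ff a4 38
query mem[0x0a]=0x91, mem[0x05]=0x38, mem[0x04]=0xa4

MEM[0x0a,0x05,0x04] = 91 38 a4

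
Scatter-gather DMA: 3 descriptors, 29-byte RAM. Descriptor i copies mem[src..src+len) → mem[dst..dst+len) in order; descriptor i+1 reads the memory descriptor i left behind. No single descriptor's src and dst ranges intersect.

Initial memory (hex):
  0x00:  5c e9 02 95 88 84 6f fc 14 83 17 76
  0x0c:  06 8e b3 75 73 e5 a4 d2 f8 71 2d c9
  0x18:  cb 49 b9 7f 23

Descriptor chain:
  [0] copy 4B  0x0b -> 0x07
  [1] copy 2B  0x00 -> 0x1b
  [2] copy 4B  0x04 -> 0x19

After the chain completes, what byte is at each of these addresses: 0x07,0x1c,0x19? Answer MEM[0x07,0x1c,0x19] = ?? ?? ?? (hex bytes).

D0: mem[0x07..0x0a] <- [76 06 8e b3]
D1: mem[0x1b..0x1c] <- [5c e9]
D2: mem[0x19..0x1c] <- [88 84 6f 76]
query mem[0x07]=0x76, mem[0x1c]=0x76, mem[0x19]=0x88

MEM[0x07,0x1c,0x19] = 76 76 88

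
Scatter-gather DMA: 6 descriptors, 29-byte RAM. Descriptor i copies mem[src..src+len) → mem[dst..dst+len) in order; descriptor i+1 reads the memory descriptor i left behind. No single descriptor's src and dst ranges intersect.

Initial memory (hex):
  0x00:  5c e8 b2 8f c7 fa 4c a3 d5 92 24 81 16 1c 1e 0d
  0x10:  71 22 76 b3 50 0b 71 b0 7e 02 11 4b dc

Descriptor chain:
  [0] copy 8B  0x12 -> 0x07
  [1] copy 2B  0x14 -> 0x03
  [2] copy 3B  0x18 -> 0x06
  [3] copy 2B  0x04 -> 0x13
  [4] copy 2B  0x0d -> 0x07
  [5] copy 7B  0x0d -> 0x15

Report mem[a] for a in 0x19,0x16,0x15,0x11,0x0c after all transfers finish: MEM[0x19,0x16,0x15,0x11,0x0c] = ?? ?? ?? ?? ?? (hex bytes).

[0] 0x12->0x07 len=8 : 76 b3 50 0b 71 b0 7e 02
[1] 0x14->0x03 len=2 : 50 0b
[2] 0x18->0x06 len=3 : 7e 02 11
[3] 0x04->0x13 len=2 : 0b fa
[4] 0x0d->0x07 len=2 : 7e 02
[5] 0x0d->0x15 len=7 : 7e 02 0d 71 22 76 0b
query mem[0x19]=0x22, mem[0x16]=0x02, mem[0x15]=0x7e, mem[0x11]=0x22, mem[0x0c]=0xb0

MEM[0x19,0x16,0x15,0x11,0x0c] = 22 02 7e 22 b0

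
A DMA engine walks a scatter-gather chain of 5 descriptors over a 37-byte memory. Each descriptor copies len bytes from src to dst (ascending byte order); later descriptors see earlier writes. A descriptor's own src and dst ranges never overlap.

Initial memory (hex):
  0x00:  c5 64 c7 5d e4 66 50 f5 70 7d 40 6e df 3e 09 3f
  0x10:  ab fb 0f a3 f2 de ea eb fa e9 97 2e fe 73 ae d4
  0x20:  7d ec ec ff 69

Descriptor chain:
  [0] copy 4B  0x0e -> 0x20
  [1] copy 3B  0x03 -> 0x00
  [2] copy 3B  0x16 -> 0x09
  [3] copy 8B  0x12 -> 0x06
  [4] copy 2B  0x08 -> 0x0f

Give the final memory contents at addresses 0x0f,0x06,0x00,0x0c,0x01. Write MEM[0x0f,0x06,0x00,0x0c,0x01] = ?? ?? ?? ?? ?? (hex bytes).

D0: mem[0x20..0x23] <- [09 3f ab fb]
D1: mem[0x00..0x02] <- [5d e4 66]
D2: mem[0x09..0x0b] <- [ea eb fa]
D3: mem[0x06..0x0d] <- [0f a3 f2 de ea eb fa e9]
D4: mem[0x0f..0x10] <- [f2 de]
query mem[0x0f]=0xf2, mem[0x06]=0x0f, mem[0x00]=0x5d, mem[0x0c]=0xfa, mem[0x01]=0xe4

MEM[0x0f,0x06,0x00,0x0c,0x01] = f2 0f 5d fa e4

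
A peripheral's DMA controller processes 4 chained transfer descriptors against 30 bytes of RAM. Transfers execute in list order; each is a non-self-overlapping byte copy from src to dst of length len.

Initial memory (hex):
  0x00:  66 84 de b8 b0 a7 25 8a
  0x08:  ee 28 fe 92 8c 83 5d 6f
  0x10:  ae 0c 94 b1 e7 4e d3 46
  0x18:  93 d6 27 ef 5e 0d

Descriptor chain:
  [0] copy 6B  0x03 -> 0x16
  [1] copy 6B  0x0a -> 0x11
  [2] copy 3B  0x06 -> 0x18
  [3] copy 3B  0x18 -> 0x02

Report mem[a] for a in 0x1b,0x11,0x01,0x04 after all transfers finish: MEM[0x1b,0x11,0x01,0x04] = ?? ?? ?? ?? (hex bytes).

  after D0: wrote 6B at 0x16 = b8b0a7258aee
  after D1: wrote 6B at 0x11 = fe928c835d6f
  after D2: wrote 3B at 0x18 = 258aee
  after D3: wrote 3B at 0x02 = 258aee
query mem[0x1b]=0xee, mem[0x11]=0xfe, mem[0x01]=0x84, mem[0x04]=0xee

MEM[0x1b,0x11,0x01,0x04] = ee fe 84 ee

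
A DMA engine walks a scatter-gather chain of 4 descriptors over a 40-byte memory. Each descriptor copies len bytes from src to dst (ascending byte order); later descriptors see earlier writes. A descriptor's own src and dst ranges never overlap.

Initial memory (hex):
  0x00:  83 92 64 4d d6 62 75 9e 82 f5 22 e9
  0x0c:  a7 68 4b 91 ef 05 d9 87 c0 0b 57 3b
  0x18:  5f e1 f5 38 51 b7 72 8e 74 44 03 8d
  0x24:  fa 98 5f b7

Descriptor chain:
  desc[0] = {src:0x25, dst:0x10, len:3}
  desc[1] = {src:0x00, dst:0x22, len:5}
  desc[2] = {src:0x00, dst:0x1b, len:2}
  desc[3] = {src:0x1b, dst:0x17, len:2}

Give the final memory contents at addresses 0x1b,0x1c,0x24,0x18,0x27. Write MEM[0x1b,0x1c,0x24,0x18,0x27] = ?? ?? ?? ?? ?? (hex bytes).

MEM[0x1b,0x1c,0x24,0x18,0x27] = 83 92 64 92 b7

[0] 0x25->0x10 len=3 : 98 5f b7
[1] 0x00->0x22 len=5 : 83 92 64 4d d6
[2] 0x00->0x1b len=2 : 83 92
[3] 0x1b->0x17 len=2 : 83 92
query mem[0x1b]=0x83, mem[0x1c]=0x92, mem[0x24]=0x64, mem[0x18]=0x92, mem[0x27]=0xb7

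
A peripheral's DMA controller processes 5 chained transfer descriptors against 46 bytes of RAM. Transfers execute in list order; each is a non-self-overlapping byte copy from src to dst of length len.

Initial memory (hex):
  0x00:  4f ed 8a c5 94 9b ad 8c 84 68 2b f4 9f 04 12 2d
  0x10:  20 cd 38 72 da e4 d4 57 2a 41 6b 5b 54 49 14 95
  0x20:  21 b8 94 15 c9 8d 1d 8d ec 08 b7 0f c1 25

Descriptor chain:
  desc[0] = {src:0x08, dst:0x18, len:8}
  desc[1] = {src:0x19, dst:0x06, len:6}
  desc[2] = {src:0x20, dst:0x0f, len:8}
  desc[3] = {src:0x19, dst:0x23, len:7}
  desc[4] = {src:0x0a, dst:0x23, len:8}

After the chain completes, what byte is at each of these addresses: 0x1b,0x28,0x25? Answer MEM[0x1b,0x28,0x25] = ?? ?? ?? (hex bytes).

D0: mem[0x18..0x1f] <- [84 68 2b f4 9f 04 12 2d]
D1: mem[0x06..0x0b] <- [68 2b f4 9f 04 12]
D2: mem[0x0f..0x16] <- [21 b8 94 15 c9 8d 1d 8d]
D3: mem[0x23..0x29] <- [68 2b f4 9f 04 12 2d]
D4: mem[0x23..0x2a] <- [04 12 9f 04 12 21 b8 94]
query mem[0x1b]=0xf4, mem[0x28]=0x21, mem[0x25]=0x9f

MEM[0x1b,0x28,0x25] = f4 21 9f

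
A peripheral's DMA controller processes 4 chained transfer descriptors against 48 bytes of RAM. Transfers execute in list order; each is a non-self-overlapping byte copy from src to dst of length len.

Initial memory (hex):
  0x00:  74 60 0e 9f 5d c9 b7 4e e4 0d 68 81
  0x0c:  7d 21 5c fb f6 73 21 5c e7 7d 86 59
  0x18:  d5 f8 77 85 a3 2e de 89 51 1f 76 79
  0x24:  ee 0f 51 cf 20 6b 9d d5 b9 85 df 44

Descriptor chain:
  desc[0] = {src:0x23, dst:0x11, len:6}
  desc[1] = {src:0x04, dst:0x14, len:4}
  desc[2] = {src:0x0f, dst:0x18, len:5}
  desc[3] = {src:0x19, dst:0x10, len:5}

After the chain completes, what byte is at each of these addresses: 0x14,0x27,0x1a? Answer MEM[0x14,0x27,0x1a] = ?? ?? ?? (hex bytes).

MEM[0x14,0x27,0x1a] = 2e cf 79

[0] 0x23->0x11 len=6 : 79 ee 0f 51 cf 20
[1] 0x04->0x14 len=4 : 5d c9 b7 4e
[2] 0x0f->0x18 len=5 : fb f6 79 ee 0f
[3] 0x19->0x10 len=5 : f6 79 ee 0f 2e
query mem[0x14]=0x2e, mem[0x27]=0xcf, mem[0x1a]=0x79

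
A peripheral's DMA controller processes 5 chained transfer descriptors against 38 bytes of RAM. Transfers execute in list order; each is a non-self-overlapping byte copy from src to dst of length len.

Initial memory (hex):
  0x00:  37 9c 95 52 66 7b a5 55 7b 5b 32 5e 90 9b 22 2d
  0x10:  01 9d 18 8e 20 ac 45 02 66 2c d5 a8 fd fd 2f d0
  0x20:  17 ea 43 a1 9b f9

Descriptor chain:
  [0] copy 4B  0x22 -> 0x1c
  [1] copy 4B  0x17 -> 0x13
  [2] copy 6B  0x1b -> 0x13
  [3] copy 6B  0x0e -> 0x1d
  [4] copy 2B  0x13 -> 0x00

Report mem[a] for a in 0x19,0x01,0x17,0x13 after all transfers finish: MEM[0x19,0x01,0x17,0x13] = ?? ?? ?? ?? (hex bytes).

MEM[0x19,0x01,0x17,0x13] = 2c 43 f9 a8

  after D0: wrote 4B at 0x1c = 43a19bf9
  after D1: wrote 4B at 0x13 = 02662cd5
  after D2: wrote 6B at 0x13 = a843a19bf917
  after D3: wrote 6B at 0x1d = 222d019d18a8
  after D4: wrote 2B at 0x00 = a843
query mem[0x19]=0x2c, mem[0x01]=0x43, mem[0x17]=0xf9, mem[0x13]=0xa8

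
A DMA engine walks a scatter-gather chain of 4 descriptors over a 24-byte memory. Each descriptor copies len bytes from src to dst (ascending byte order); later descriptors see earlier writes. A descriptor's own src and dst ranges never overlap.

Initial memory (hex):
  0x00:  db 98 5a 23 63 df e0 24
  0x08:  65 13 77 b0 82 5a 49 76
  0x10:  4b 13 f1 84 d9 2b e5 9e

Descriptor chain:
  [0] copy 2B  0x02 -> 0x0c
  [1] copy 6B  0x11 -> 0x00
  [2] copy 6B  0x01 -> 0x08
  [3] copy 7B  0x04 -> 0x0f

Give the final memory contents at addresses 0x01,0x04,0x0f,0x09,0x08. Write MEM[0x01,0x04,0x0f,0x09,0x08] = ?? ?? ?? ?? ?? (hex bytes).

D0: mem[0x0c..0x0d] <- [5a 23]
D1: mem[0x00..0x05] <- [13 f1 84 d9 2b e5]
D2: mem[0x08..0x0d] <- [f1 84 d9 2b e5 e0]
D3: mem[0x0f..0x15] <- [2b e5 e0 24 f1 84 d9]
query mem[0x01]=0xf1, mem[0x04]=0x2b, mem[0x0f]=0x2b, mem[0x09]=0x84, mem[0x08]=0xf1

MEM[0x01,0x04,0x0f,0x09,0x08] = f1 2b 2b 84 f1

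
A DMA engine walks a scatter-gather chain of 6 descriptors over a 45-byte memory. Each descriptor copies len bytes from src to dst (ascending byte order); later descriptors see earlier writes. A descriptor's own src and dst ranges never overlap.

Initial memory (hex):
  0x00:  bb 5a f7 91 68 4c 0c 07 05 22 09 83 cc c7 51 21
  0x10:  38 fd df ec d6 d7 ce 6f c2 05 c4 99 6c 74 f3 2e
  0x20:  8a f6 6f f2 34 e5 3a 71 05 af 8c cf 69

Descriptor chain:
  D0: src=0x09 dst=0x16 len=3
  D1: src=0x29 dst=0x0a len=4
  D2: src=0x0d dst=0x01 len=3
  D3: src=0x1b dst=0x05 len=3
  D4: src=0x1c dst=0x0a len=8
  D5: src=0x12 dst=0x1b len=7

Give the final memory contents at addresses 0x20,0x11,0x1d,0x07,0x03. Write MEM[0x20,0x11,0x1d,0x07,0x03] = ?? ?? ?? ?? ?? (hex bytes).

  after D0: wrote 3B at 0x16 = 220983
  after D1: wrote 4B at 0x0a = af8ccf69
  after D2: wrote 3B at 0x01 = 695121
  after D3: wrote 3B at 0x05 = 996c74
  after D4: wrote 8B at 0x0a = 6c74f32e8af66ff2
  after D5: wrote 7B at 0x1b = dfecd6d7220983
query mem[0x20]=0x09, mem[0x11]=0xf2, mem[0x1d]=0xd6, mem[0x07]=0x74, mem[0x03]=0x21

MEM[0x20,0x11,0x1d,0x07,0x03] = 09 f2 d6 74 21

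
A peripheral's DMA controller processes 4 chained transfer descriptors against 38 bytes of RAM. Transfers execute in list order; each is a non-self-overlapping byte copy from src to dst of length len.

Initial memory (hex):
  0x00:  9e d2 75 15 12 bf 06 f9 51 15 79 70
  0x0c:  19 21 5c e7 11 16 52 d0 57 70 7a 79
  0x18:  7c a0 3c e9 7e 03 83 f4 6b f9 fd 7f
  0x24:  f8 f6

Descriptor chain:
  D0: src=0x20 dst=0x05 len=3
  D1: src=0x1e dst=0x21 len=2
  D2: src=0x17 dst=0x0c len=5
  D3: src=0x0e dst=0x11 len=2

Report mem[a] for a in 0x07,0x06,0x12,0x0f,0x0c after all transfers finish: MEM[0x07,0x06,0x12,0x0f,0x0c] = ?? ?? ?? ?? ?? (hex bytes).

[0] 0x20->0x05 len=3 : 6b f9 fd
[1] 0x1e->0x21 len=2 : 83 f4
[2] 0x17->0x0c len=5 : 79 7c a0 3c e9
[3] 0x0e->0x11 len=2 : a0 3c
query mem[0x07]=0xfd, mem[0x06]=0xf9, mem[0x12]=0x3c, mem[0x0f]=0x3c, mem[0x0c]=0x79

MEM[0x07,0x06,0x12,0x0f,0x0c] = fd f9 3c 3c 79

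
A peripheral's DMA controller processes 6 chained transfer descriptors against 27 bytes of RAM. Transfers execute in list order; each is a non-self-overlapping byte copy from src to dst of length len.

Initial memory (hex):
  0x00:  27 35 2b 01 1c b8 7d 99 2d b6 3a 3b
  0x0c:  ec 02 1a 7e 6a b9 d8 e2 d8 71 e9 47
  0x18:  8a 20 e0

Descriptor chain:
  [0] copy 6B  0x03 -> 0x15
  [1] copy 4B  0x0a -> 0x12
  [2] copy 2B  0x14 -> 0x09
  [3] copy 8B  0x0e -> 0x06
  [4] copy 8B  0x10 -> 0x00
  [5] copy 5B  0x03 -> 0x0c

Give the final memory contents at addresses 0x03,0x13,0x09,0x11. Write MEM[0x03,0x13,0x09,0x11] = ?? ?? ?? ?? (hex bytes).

MEM[0x03,0x13,0x09,0x11] = 3b 3b b9 b9

#0 dst[0x15+6] := {0x01,0x1c,0xb8,0x7d,0x99,0x2d}
#1 dst[0x12+4] := {0x3a,0x3b,0xec,0x02}
#2 dst[0x09+2] := {0xec,0x02}
#3 dst[0x06+8] := {0x1a,0x7e,0x6a,0xb9,0x3a,0x3b,0xec,0x02}
#4 dst[0x00+8] := {0x6a,0xb9,0x3a,0x3b,0xec,0x02,0x1c,0xb8}
#5 dst[0x0c+5] := {0x3b,0xec,0x02,0x1c,0xb8}
query mem[0x03]=0x3b, mem[0x13]=0x3b, mem[0x09]=0xb9, mem[0x11]=0xb9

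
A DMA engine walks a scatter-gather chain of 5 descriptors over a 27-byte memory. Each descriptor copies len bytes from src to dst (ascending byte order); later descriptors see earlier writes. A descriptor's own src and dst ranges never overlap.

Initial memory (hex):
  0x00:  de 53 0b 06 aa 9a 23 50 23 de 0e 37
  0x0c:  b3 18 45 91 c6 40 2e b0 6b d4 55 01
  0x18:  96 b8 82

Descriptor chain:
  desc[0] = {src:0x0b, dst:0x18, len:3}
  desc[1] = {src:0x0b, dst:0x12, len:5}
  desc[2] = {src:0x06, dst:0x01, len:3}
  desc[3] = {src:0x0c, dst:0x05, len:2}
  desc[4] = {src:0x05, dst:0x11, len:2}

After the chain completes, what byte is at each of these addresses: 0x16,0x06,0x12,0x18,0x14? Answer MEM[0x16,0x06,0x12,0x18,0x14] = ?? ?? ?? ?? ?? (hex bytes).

#0 dst[0x18+3] := {0x37,0xb3,0x18}
#1 dst[0x12+5] := {0x37,0xb3,0x18,0x45,0x91}
#2 dst[0x01+3] := {0x23,0x50,0x23}
#3 dst[0x05+2] := {0xb3,0x18}
#4 dst[0x11+2] := {0xb3,0x18}
query mem[0x16]=0x91, mem[0x06]=0x18, mem[0x12]=0x18, mem[0x18]=0x37, mem[0x14]=0x18

MEM[0x16,0x06,0x12,0x18,0x14] = 91 18 18 37 18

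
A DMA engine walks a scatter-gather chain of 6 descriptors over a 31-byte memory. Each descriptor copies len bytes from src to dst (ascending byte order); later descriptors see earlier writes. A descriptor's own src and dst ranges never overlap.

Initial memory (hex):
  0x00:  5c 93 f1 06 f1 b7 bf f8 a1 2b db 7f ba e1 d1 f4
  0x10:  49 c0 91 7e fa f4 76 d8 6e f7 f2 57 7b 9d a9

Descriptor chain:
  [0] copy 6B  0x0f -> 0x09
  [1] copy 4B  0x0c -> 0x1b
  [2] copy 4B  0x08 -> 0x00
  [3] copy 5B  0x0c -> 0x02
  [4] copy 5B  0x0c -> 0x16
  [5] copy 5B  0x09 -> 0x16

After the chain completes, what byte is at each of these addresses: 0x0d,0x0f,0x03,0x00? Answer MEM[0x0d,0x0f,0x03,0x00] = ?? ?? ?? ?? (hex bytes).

[0] 0x0f->0x09 len=6 : f4 49 c0 91 7e fa
[1] 0x0c->0x1b len=4 : 91 7e fa f4
[2] 0x08->0x00 len=4 : a1 f4 49 c0
[3] 0x0c->0x02 len=5 : 91 7e fa f4 49
[4] 0x0c->0x16 len=5 : 91 7e fa f4 49
[5] 0x09->0x16 len=5 : f4 49 c0 91 7e
query mem[0x0d]=0x7e, mem[0x0f]=0xf4, mem[0x03]=0x7e, mem[0x00]=0xa1

MEM[0x0d,0x0f,0x03,0x00] = 7e f4 7e a1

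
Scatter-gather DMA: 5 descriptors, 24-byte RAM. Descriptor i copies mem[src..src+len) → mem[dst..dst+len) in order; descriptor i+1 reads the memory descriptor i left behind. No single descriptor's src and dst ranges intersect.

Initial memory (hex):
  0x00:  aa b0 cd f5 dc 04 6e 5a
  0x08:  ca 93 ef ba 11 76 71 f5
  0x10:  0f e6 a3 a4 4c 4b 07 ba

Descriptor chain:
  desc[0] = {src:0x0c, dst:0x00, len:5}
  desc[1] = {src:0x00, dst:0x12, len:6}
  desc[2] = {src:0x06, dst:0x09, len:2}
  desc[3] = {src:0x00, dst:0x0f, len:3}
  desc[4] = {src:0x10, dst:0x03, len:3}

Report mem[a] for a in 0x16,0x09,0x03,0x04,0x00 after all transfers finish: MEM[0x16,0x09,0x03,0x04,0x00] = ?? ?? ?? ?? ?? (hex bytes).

  after D0: wrote 5B at 0x00 = 117671f50f
  after D1: wrote 6B at 0x12 = 117671f50f04
  after D2: wrote 2B at 0x09 = 6e5a
  after D3: wrote 3B at 0x0f = 117671
  after D4: wrote 3B at 0x03 = 767111
query mem[0x16]=0x0f, mem[0x09]=0x6e, mem[0x03]=0x76, mem[0x04]=0x71, mem[0x00]=0x11

MEM[0x16,0x09,0x03,0x04,0x00] = 0f 6e 76 71 11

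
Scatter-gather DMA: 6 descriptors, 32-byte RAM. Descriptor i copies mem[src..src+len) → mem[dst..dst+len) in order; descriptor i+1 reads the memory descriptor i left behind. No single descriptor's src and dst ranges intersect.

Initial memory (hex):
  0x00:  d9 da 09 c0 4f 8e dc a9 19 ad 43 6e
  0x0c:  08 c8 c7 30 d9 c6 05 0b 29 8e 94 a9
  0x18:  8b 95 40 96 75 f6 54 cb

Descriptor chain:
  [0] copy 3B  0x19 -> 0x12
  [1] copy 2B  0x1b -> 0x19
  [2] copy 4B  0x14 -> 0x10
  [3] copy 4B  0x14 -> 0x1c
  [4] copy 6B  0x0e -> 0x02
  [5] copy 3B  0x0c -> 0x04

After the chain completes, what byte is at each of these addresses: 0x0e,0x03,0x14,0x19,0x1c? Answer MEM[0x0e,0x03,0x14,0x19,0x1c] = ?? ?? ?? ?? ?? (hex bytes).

MEM[0x0e,0x03,0x14,0x19,0x1c] = c7 30 96 96 96

D0: mem[0x12..0x14] <- [95 40 96]
D1: mem[0x19..0x1a] <- [96 75]
D2: mem[0x10..0x13] <- [96 8e 94 a9]
D3: mem[0x1c..0x1f] <- [96 8e 94 a9]
D4: mem[0x02..0x07] <- [c7 30 96 8e 94 a9]
D5: mem[0x04..0x06] <- [08 c8 c7]
query mem[0x0e]=0xc7, mem[0x03]=0x30, mem[0x14]=0x96, mem[0x19]=0x96, mem[0x1c]=0x96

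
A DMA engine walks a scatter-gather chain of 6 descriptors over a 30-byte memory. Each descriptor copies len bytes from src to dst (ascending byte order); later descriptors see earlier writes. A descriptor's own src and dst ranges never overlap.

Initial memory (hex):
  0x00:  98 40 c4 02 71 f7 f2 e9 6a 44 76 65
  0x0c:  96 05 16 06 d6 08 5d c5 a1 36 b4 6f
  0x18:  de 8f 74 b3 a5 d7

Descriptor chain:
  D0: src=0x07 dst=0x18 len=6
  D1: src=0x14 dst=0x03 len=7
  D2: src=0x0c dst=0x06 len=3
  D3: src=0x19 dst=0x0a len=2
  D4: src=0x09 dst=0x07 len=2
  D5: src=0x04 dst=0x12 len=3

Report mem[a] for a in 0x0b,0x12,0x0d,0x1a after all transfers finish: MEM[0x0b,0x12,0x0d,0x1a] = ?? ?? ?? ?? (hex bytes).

MEM[0x0b,0x12,0x0d,0x1a] = 44 36 05 44

  after D0: wrote 6B at 0x18 = e96a44766596
  after D1: wrote 7B at 0x03 = a136b46fe96a44
  after D2: wrote 3B at 0x06 = 960516
  after D3: wrote 2B at 0x0a = 6a44
  after D4: wrote 2B at 0x07 = 446a
  after D5: wrote 3B at 0x12 = 36b496
query mem[0x0b]=0x44, mem[0x12]=0x36, mem[0x0d]=0x05, mem[0x1a]=0x44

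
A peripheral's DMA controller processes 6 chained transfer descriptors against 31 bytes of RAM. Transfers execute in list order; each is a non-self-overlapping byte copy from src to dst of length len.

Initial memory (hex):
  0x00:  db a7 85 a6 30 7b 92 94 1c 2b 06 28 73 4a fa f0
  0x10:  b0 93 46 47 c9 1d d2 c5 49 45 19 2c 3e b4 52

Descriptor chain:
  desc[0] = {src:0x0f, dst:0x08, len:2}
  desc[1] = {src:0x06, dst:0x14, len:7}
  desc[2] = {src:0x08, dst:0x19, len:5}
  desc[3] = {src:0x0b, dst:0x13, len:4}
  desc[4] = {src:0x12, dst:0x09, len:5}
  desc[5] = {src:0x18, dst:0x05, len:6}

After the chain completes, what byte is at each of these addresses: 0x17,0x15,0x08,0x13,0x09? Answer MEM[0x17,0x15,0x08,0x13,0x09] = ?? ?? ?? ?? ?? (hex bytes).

D0: mem[0x08..0x09] <- [f0 b0]
D1: mem[0x14..0x1a] <- [92 94 f0 b0 06 28 73]
D2: mem[0x19..0x1d] <- [f0 b0 06 28 73]
D3: mem[0x13..0x16] <- [28 73 4a fa]
D4: mem[0x09..0x0d] <- [46 28 73 4a fa]
D5: mem[0x05..0x0a] <- [06 f0 b0 06 28 73]
query mem[0x17]=0xb0, mem[0x15]=0x4a, mem[0x08]=0x06, mem[0x13]=0x28, mem[0x09]=0x28

MEM[0x17,0x15,0x08,0x13,0x09] = b0 4a 06 28 28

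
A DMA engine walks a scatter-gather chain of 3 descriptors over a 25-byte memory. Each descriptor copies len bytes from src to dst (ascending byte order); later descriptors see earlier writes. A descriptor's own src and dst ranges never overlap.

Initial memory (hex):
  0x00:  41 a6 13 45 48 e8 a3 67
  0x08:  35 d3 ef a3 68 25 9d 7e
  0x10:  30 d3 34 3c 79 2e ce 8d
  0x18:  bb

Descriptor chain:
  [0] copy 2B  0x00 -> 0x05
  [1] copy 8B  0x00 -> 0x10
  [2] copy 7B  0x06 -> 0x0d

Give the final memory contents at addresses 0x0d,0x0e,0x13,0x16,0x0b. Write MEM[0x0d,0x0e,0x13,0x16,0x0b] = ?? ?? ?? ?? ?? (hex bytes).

MEM[0x0d,0x0e,0x13,0x16,0x0b] = a6 67 68 a6 a3

#0 dst[0x05+2] := {0x41,0xa6}
#1 dst[0x10+8] := {0x41,0xa6,0x13,0x45,0x48,0x41,0xa6,0x67}
#2 dst[0x0d+7] := {0xa6,0x67,0x35,0xd3,0xef,0xa3,0x68}
query mem[0x0d]=0xa6, mem[0x0e]=0x67, mem[0x13]=0x68, mem[0x16]=0xa6, mem[0x0b]=0xa3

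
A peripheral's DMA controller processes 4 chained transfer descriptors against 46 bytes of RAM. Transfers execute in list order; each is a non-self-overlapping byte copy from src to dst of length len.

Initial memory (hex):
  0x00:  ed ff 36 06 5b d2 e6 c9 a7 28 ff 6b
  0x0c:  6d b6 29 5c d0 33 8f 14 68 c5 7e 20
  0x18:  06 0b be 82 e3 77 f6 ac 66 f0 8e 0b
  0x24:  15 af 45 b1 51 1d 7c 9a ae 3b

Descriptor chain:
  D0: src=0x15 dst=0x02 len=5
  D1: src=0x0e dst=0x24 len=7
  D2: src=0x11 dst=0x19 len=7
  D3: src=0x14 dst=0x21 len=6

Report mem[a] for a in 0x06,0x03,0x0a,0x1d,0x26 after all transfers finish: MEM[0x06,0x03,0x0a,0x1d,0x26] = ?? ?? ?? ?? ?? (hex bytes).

D0: mem[0x02..0x06] <- [c5 7e 20 06 0b]
D1: mem[0x24..0x2a] <- [29 5c d0 33 8f 14 68]
D2: mem[0x19..0x1f] <- [33 8f 14 68 c5 7e 20]
D3: mem[0x21..0x26] <- [68 c5 7e 20 06 33]
query mem[0x06]=0x0b, mem[0x03]=0x7e, mem[0x0a]=0xff, mem[0x1d]=0xc5, mem[0x26]=0x33

MEM[0x06,0x03,0x0a,0x1d,0x26] = 0b 7e ff c5 33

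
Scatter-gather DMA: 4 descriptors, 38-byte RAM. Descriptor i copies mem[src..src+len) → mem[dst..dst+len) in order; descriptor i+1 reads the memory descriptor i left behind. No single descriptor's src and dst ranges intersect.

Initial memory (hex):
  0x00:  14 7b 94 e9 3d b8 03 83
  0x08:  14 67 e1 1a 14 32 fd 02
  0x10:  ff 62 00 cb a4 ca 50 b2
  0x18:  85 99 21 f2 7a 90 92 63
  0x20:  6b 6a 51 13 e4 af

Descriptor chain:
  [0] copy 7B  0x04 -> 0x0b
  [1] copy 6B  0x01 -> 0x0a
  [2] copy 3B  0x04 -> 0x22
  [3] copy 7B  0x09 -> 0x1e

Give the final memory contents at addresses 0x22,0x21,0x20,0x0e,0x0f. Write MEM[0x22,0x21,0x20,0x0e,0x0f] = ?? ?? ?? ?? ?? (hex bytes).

D0: mem[0x0b..0x11] <- [3d b8 03 83 14 67 e1]
D1: mem[0x0a..0x0f] <- [7b 94 e9 3d b8 03]
D2: mem[0x22..0x24] <- [3d b8 03]
D3: mem[0x1e..0x24] <- [67 7b 94 e9 3d b8 03]
query mem[0x22]=0x3d, mem[0x21]=0xe9, mem[0x20]=0x94, mem[0x0e]=0xb8, mem[0x0f]=0x03

MEM[0x22,0x21,0x20,0x0e,0x0f] = 3d e9 94 b8 03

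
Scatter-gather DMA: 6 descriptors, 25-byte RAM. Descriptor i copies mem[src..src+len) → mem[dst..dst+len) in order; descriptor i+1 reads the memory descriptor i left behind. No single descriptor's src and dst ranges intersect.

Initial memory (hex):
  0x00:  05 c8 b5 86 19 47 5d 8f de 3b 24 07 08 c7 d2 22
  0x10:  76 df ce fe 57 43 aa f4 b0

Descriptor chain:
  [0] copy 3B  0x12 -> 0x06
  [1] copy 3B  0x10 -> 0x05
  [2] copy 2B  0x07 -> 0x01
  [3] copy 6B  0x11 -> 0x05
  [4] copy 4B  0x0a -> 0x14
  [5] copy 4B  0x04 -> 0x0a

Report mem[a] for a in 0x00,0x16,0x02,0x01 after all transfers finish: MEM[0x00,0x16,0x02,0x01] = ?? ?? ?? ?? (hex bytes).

[0] 0x12->0x06 len=3 : ce fe 57
[1] 0x10->0x05 len=3 : 76 df ce
[2] 0x07->0x01 len=2 : ce 57
[3] 0x11->0x05 len=6 : df ce fe 57 43 aa
[4] 0x0a->0x14 len=4 : aa 07 08 c7
[5] 0x04->0x0a len=4 : 19 df ce fe
query mem[0x00]=0x05, mem[0x16]=0x08, mem[0x02]=0x57, mem[0x01]=0xce

MEM[0x00,0x16,0x02,0x01] = 05 08 57 ce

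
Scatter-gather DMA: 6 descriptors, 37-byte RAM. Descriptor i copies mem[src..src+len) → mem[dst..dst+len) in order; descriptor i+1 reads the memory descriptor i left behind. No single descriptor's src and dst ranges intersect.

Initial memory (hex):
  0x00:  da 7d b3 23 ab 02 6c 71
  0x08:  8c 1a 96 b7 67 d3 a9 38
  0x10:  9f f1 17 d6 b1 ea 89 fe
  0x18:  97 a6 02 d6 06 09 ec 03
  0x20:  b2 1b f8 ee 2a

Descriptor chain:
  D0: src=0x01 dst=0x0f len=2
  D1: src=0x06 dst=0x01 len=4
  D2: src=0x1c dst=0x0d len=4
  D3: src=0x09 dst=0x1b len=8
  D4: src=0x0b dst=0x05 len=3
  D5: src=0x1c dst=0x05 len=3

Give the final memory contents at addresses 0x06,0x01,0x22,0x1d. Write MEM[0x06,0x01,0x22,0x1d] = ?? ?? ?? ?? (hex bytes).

MEM[0x06,0x01,0x22,0x1d] = b7 6c 03 b7

#0 dst[0x0f+2] := {0x7d,0xb3}
#1 dst[0x01+4] := {0x6c,0x71,0x8c,0x1a}
#2 dst[0x0d+4] := {0x06,0x09,0xec,0x03}
#3 dst[0x1b+8] := {0x1a,0x96,0xb7,0x67,0x06,0x09,0xec,0x03}
#4 dst[0x05+3] := {0xb7,0x67,0x06}
#5 dst[0x05+3] := {0x96,0xb7,0x67}
query mem[0x06]=0xb7, mem[0x01]=0x6c, mem[0x22]=0x03, mem[0x1d]=0xb7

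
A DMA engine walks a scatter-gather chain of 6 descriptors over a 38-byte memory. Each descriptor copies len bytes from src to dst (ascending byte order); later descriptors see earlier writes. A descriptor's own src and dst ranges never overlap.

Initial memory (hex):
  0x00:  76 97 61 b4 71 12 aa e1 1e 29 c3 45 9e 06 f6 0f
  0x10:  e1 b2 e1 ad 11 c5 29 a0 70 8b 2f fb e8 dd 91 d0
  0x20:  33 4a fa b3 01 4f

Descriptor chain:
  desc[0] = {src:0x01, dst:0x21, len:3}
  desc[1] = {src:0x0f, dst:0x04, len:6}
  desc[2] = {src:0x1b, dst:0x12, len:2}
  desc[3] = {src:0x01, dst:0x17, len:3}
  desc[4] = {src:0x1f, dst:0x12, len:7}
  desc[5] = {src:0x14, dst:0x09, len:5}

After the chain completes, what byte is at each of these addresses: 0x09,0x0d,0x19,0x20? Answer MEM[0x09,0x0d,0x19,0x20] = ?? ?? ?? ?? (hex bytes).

#0 dst[0x21+3] := {0x97,0x61,0xb4}
#1 dst[0x04+6] := {0x0f,0xe1,0xb2,0xe1,0xad,0x11}
#2 dst[0x12+2] := {0xfb,0xe8}
#3 dst[0x17+3] := {0x97,0x61,0xb4}
#4 dst[0x12+7] := {0xd0,0x33,0x97,0x61,0xb4,0x01,0x4f}
#5 dst[0x09+5] := {0x97,0x61,0xb4,0x01,0x4f}
query mem[0x09]=0x97, mem[0x0d]=0x4f, mem[0x19]=0xb4, mem[0x20]=0x33

MEM[0x09,0x0d,0x19,0x20] = 97 4f b4 33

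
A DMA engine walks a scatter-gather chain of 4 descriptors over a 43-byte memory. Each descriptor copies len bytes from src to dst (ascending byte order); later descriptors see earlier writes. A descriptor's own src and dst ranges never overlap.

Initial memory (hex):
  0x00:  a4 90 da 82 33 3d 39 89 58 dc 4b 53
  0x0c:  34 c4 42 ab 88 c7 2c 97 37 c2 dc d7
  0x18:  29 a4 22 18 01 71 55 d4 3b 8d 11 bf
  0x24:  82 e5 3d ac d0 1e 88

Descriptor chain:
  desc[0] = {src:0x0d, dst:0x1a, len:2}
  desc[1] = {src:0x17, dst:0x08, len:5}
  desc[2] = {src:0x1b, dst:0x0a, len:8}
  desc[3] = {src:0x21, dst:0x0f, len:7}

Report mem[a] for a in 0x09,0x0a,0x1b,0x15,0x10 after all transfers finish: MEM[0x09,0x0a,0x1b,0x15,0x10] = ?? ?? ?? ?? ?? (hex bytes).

  after D0: wrote 2B at 0x1a = c442
  after D1: wrote 5B at 0x08 = d729a4c442
  after D2: wrote 8B at 0x0a = 42017155d43b8d11
  after D3: wrote 7B at 0x0f = 8d11bf82e53dac
query mem[0x09]=0x29, mem[0x0a]=0x42, mem[0x1b]=0x42, mem[0x15]=0xac, mem[0x10]=0x11

MEM[0x09,0x0a,0x1b,0x15,0x10] = 29 42 42 ac 11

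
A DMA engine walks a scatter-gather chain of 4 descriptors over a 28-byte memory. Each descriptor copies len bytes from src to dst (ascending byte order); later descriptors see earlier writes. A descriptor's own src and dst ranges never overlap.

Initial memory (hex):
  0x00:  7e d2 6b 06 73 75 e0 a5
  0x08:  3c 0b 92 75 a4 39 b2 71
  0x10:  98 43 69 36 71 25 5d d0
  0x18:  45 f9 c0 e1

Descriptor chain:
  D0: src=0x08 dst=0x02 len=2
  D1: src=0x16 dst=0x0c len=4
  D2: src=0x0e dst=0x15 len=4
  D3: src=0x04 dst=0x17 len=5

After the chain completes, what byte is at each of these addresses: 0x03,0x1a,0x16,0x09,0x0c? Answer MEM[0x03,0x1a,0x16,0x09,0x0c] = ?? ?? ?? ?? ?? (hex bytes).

MEM[0x03,0x1a,0x16,0x09,0x0c] = 0b a5 f9 0b 5d

#0 dst[0x02+2] := {0x3c,0x0b}
#1 dst[0x0c+4] := {0x5d,0xd0,0x45,0xf9}
#2 dst[0x15+4] := {0x45,0xf9,0x98,0x43}
#3 dst[0x17+5] := {0x73,0x75,0xe0,0xa5,0x3c}
query mem[0x03]=0x0b, mem[0x1a]=0xa5, mem[0x16]=0xf9, mem[0x09]=0x0b, mem[0x0c]=0x5d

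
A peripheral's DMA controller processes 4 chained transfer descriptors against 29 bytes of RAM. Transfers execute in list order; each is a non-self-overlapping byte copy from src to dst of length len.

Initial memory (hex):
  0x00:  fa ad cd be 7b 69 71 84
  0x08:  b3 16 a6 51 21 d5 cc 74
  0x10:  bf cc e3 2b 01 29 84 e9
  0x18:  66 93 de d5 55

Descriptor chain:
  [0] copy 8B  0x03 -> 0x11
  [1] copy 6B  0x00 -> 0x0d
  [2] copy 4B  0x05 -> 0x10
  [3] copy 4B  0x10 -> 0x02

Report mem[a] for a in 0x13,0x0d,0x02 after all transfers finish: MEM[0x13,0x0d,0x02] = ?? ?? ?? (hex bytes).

D0: mem[0x11..0x18] <- [be 7b 69 71 84 b3 16 a6]
D1: mem[0x0d..0x12] <- [fa ad cd be 7b 69]
D2: mem[0x10..0x13] <- [69 71 84 b3]
D3: mem[0x02..0x05] <- [69 71 84 b3]
query mem[0x13]=0xb3, mem[0x0d]=0xfa, mem[0x02]=0x69

MEM[0x13,0x0d,0x02] = b3 fa 69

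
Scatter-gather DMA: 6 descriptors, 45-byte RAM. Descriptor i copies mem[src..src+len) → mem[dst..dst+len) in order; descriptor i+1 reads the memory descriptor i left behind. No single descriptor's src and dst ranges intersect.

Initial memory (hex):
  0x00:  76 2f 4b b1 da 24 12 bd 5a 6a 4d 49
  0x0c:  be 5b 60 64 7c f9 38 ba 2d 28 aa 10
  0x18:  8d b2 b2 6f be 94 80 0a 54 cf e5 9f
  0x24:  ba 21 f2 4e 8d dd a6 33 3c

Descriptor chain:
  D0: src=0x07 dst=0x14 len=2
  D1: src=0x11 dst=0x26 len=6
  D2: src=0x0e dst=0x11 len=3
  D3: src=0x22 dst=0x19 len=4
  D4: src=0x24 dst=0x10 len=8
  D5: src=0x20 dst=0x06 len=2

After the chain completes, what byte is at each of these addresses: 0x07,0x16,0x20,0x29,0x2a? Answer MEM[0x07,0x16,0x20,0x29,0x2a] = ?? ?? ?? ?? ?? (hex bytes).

MEM[0x07,0x16,0x20,0x29,0x2a] = cf 5a 54 bd 5a

D0: mem[0x14..0x15] <- [bd 5a]
D1: mem[0x26..0x2b] <- [f9 38 ba bd 5a aa]
D2: mem[0x11..0x13] <- [60 64 7c]
D3: mem[0x19..0x1c] <- [e5 9f ba 21]
D4: mem[0x10..0x17] <- [ba 21 f9 38 ba bd 5a aa]
D5: mem[0x06..0x07] <- [54 cf]
query mem[0x07]=0xcf, mem[0x16]=0x5a, mem[0x20]=0x54, mem[0x29]=0xbd, mem[0x2a]=0x5a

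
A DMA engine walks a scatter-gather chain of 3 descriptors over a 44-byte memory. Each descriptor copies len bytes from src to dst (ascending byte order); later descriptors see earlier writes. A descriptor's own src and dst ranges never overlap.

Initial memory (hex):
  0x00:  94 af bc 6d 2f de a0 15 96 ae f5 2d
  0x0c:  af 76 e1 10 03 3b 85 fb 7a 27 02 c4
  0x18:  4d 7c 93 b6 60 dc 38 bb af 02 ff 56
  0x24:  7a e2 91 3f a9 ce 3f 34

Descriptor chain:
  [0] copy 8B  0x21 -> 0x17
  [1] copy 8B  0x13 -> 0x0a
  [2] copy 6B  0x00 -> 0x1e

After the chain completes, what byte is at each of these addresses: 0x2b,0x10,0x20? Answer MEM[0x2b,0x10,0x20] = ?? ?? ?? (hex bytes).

  after D0: wrote 8B at 0x17 = 02ff567ae2913fa9
  after D1: wrote 8B at 0x0a = fb7a270202ff567a
  after D2: wrote 6B at 0x1e = 94afbc6d2fde
query mem[0x2b]=0x34, mem[0x10]=0x56, mem[0x20]=0xbc

MEM[0x2b,0x10,0x20] = 34 56 bc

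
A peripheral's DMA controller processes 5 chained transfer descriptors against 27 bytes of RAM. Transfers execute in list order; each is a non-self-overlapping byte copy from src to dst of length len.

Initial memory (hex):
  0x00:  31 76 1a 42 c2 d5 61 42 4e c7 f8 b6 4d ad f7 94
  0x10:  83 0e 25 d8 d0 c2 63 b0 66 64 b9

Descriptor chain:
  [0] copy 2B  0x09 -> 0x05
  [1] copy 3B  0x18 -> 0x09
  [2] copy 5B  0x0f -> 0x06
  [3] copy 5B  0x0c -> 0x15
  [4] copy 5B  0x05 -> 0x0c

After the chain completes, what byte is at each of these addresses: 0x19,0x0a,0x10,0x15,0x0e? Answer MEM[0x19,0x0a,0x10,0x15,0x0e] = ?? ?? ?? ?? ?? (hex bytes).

D0: mem[0x05..0x06] <- [c7 f8]
D1: mem[0x09..0x0b] <- [66 64 b9]
D2: mem[0x06..0x0a] <- [94 83 0e 25 d8]
D3: mem[0x15..0x19] <- [4d ad f7 94 83]
D4: mem[0x0c..0x10] <- [c7 94 83 0e 25]
query mem[0x19]=0x83, mem[0x0a]=0xd8, mem[0x10]=0x25, mem[0x15]=0x4d, mem[0x0e]=0x83

MEM[0x19,0x0a,0x10,0x15,0x0e] = 83 d8 25 4d 83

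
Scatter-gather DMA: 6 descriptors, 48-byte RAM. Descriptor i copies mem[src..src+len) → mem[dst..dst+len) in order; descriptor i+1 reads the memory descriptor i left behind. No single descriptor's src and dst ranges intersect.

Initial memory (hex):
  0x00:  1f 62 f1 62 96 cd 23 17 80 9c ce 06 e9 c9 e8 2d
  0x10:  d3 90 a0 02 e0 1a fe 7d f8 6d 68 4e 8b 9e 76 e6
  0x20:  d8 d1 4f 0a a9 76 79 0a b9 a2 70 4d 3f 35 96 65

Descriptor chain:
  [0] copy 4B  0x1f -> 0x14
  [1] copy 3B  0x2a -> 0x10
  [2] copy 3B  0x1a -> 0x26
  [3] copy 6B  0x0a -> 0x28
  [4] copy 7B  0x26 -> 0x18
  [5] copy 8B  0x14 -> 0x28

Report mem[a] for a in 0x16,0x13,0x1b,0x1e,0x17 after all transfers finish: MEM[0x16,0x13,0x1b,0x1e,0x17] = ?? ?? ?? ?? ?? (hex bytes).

MEM[0x16,0x13,0x1b,0x1e,0x17] = d1 02 06 e8 4f

  after D0: wrote 4B at 0x14 = e6d8d14f
  after D1: wrote 3B at 0x10 = 704d3f
  after D2: wrote 3B at 0x26 = 684e8b
  after D3: wrote 6B at 0x28 = ce06e9c9e82d
  after D4: wrote 7B at 0x18 = 684ece06e9c9e8
  after D5: wrote 8B at 0x28 = e6d8d14f684ece06
query mem[0x16]=0xd1, mem[0x13]=0x02, mem[0x1b]=0x06, mem[0x1e]=0xe8, mem[0x17]=0x4f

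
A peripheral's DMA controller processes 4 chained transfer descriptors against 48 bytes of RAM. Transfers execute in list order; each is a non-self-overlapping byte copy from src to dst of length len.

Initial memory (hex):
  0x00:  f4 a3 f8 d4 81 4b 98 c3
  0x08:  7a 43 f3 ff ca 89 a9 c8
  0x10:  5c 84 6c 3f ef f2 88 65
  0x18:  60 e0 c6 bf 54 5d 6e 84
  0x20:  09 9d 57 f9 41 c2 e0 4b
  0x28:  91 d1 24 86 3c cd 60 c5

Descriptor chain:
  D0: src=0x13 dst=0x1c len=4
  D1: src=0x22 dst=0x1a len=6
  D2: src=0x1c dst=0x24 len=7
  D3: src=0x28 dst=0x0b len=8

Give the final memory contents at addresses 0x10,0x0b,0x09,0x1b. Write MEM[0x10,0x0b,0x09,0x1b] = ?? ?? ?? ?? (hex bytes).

MEM[0x10,0x0b,0x09,0x1b] = cd 09 43 f9

  after D0: wrote 4B at 0x1c = 3feff288
  after D1: wrote 6B at 0x1a = 57f941c2e04b
  after D2: wrote 7B at 0x24 = 41c2e04b099d57
  after D3: wrote 8B at 0x0b = 099d57863ccd60c5
query mem[0x10]=0xcd, mem[0x0b]=0x09, mem[0x09]=0x43, mem[0x1b]=0xf9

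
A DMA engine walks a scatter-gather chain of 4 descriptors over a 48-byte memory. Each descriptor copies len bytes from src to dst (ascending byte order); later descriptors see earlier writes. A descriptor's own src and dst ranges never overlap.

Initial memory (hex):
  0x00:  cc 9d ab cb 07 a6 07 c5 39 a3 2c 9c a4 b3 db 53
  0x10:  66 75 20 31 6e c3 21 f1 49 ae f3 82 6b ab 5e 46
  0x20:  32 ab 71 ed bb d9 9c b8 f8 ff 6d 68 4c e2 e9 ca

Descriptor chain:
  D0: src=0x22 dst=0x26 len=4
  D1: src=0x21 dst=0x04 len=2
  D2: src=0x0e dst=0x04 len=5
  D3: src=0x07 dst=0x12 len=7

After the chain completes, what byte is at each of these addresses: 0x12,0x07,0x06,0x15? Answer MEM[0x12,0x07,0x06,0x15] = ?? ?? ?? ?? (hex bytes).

  after D0: wrote 4B at 0x26 = 71edbbd9
  after D1: wrote 2B at 0x04 = ab71
  after D2: wrote 5B at 0x04 = db53667520
  after D3: wrote 7B at 0x12 = 7520a32c9ca4b3
query mem[0x12]=0x75, mem[0x07]=0x75, mem[0x06]=0x66, mem[0x15]=0x2c

MEM[0x12,0x07,0x06,0x15] = 75 75 66 2c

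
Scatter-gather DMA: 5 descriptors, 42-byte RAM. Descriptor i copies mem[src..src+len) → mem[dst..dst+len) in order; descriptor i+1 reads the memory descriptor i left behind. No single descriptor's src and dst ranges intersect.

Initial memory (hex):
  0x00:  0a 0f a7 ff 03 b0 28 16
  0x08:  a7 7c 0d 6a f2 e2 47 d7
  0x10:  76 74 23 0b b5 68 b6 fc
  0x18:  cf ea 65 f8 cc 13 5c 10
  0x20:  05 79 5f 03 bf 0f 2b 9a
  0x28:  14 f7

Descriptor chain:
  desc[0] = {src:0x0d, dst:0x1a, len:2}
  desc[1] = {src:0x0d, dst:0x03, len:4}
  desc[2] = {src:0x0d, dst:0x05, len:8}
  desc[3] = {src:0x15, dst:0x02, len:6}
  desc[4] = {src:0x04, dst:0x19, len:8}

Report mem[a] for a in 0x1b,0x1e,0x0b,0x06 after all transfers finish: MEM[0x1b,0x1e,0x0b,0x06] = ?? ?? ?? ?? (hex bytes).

MEM[0x1b,0x1e,0x0b,0x06] = ea 74 0b ea

#0 dst[0x1a+2] := {0xe2,0x47}
#1 dst[0x03+4] := {0xe2,0x47,0xd7,0x76}
#2 dst[0x05+8] := {0xe2,0x47,0xd7,0x76,0x74,0x23,0x0b,0xb5}
#3 dst[0x02+6] := {0x68,0xb6,0xfc,0xcf,0xea,0xe2}
#4 dst[0x19+8] := {0xfc,0xcf,0xea,0xe2,0x76,0x74,0x23,0x0b}
query mem[0x1b]=0xea, mem[0x1e]=0x74, mem[0x0b]=0x0b, mem[0x06]=0xea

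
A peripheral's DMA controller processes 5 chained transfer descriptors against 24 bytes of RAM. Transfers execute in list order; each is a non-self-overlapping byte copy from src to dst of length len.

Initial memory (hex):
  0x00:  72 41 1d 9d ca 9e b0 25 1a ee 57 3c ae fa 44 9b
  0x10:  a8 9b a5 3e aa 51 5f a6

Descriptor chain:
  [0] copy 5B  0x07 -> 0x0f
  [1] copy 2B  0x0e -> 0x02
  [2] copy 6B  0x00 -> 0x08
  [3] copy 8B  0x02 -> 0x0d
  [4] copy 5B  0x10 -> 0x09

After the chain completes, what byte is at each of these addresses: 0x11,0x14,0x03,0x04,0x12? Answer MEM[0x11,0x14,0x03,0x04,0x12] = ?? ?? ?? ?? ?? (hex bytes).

MEM[0x11,0x14,0x03,0x04,0x12] = b0 41 25 ca 25

[0] 0x07->0x0f len=5 : 25 1a ee 57 3c
[1] 0x0e->0x02 len=2 : 44 25
[2] 0x00->0x08 len=6 : 72 41 44 25 ca 9e
[3] 0x02->0x0d len=8 : 44 25 ca 9e b0 25 72 41
[4] 0x10->0x09 len=5 : 9e b0 25 72 41
query mem[0x11]=0xb0, mem[0x14]=0x41, mem[0x03]=0x25, mem[0x04]=0xca, mem[0x12]=0x25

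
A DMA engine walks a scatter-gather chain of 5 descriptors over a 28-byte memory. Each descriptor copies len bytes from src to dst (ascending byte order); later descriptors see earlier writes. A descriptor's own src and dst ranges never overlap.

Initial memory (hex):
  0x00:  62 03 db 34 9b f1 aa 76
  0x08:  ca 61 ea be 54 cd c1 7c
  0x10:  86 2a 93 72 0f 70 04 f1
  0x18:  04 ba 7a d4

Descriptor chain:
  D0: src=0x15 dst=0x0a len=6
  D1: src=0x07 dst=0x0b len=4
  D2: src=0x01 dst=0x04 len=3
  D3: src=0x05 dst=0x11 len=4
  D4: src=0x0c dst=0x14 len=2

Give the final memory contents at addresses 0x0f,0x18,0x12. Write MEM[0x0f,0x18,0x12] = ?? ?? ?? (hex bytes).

MEM[0x0f,0x18,0x12] = 7a 04 34

  after D0: wrote 6B at 0x0a = 7004f104ba7a
  after D1: wrote 4B at 0x0b = 76ca6170
  after D2: wrote 3B at 0x04 = 03db34
  after D3: wrote 4B at 0x11 = db3476ca
  after D4: wrote 2B at 0x14 = ca61
query mem[0x0f]=0x7a, mem[0x18]=0x04, mem[0x12]=0x34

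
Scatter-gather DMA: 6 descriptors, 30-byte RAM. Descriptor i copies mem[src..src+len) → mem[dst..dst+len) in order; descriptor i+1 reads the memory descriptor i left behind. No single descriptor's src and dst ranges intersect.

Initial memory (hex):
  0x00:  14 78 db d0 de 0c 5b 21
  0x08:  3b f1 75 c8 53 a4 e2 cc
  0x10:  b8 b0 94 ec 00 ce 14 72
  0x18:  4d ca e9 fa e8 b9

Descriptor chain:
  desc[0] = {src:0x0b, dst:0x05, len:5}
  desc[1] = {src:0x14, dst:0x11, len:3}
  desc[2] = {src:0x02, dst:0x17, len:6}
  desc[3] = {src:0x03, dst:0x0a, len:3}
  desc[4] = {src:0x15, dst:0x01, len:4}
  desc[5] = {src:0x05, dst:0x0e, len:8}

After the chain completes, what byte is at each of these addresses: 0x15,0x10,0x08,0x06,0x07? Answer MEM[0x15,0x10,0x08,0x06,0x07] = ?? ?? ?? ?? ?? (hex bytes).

D0: mem[0x05..0x09] <- [c8 53 a4 e2 cc]
D1: mem[0x11..0x13] <- [00 ce 14]
D2: mem[0x17..0x1c] <- [db d0 de c8 53 a4]
D3: mem[0x0a..0x0c] <- [d0 de c8]
D4: mem[0x01..0x04] <- [ce 14 db d0]
D5: mem[0x0e..0x15] <- [c8 53 a4 e2 cc d0 de c8]
query mem[0x15]=0xc8, mem[0x10]=0xa4, mem[0x08]=0xe2, mem[0x06]=0x53, mem[0x07]=0xa4

MEM[0x15,0x10,0x08,0x06,0x07] = c8 a4 e2 53 a4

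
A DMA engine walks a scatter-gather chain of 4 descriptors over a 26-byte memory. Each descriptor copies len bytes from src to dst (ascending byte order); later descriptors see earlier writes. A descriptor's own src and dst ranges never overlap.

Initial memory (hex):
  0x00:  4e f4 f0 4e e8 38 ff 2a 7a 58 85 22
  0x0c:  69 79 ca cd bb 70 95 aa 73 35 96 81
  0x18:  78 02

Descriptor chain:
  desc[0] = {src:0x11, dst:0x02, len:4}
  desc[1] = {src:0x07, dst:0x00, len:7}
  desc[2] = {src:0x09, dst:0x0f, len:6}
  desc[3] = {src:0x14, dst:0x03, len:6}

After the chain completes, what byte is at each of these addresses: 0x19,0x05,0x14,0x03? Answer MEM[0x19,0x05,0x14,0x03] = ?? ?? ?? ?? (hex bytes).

MEM[0x19,0x05,0x14,0x03] = 02 96 ca ca

[0] 0x11->0x02 len=4 : 70 95 aa 73
[1] 0x07->0x00 len=7 : 2a 7a 58 85 22 69 79
[2] 0x09->0x0f len=6 : 58 85 22 69 79 ca
[3] 0x14->0x03 len=6 : ca 35 96 81 78 02
query mem[0x19]=0x02, mem[0x05]=0x96, mem[0x14]=0xca, mem[0x03]=0xca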